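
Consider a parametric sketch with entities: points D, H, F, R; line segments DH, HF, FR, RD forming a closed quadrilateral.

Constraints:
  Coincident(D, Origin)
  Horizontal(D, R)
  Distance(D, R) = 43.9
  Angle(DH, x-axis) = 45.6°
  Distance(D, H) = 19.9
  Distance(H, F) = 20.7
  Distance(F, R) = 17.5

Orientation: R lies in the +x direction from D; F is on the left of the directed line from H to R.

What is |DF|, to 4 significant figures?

37.66

Checks: |HF| = 20.70 ✓; |FR| = 17.50 ✓.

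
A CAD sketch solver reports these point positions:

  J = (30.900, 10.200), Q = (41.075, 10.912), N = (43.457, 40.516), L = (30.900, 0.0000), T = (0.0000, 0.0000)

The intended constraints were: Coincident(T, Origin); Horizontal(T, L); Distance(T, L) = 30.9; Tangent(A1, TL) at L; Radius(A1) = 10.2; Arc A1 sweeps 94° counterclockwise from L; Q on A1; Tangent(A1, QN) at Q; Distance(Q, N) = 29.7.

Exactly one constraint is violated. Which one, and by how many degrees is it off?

Tangent(A1, QN) at Q — off by 8.60°.

T = (0.00, 0.00) ✓; T.y = 0.00, L.y = 0.00 ✓; |TL| = 30.90 ✓; ∠(JL, LT) = 90.00° ✓; |JL| = 10.20 ✓; bearing(J→Q) − bearing(J→L) = 94.00° ✓; |JQ| = 10.20 ✓; ∠(JQ, QN) = 98.60° ✗; |QN| = 29.70 ✓.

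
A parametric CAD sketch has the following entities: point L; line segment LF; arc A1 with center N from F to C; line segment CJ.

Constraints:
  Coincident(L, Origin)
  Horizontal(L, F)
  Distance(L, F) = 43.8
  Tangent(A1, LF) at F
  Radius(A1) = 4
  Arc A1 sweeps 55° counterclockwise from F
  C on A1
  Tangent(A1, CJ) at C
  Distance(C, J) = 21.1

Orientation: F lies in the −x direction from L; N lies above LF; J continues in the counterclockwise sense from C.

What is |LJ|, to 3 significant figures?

34.2

On A1, F sits at bearing -90° from N; a 55° counterclockwise sweep puts C at bearing -35°, so C = N + 4.0·(cos -35°, sin -35°) = (-40.5, 1.71). The tangent condition forces NC to be normal to CJ, so CJ runs along (−sin -35°, cos -35°); with |CJ| = 21.1, J = (-28.4, 19.0). Then |LJ| = |J − L| = 34.2.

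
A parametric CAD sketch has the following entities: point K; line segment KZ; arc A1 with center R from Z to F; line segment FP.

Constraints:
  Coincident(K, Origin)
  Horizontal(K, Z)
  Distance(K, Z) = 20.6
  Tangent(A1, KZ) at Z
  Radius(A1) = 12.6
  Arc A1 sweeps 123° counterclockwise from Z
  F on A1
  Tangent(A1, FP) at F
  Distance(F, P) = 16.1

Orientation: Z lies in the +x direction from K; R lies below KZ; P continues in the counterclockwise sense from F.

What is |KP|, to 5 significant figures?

37.950

K is at the origin; KZ is horizontal with |KZ| = 20.6 and Z on the +x side, so Z = (20.600, 0.0000). Tangency of A1 to KZ means the radius RZ is perpendicular to KZ, so R = Z + (0, -12.6) = (20.600, -12.600). On A1, Z sits at bearing 90° from R; a 123° counterclockwise sweep puts F at bearing 213°, so F = R + 12.6·(cos 213°, sin 213°) = (10.033, -19.462). Since A1 is tangent to FP there, RF ⟂ FP, so FP runs along (−sin 213°, cos 213°); with |FP| = 16.1, P = (18.801, -32.965). Then |KP| = |P − K| = 37.950.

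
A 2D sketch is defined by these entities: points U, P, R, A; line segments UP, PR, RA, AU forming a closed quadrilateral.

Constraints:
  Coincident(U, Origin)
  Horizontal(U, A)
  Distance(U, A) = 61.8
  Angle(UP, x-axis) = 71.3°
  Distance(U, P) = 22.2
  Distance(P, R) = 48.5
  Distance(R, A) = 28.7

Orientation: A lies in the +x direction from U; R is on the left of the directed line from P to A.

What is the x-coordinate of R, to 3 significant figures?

55.1

Checks: |PR| = 48.50 ✓; |RA| = 28.70 ✓.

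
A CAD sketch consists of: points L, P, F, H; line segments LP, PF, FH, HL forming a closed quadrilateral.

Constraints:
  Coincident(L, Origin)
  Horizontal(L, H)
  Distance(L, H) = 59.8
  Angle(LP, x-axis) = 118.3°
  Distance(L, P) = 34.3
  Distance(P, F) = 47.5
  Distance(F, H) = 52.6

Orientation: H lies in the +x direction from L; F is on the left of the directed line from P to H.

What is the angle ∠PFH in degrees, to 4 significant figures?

109.6°

Checks: |PF| = 47.50 ✓; |FH| = 52.60 ✓.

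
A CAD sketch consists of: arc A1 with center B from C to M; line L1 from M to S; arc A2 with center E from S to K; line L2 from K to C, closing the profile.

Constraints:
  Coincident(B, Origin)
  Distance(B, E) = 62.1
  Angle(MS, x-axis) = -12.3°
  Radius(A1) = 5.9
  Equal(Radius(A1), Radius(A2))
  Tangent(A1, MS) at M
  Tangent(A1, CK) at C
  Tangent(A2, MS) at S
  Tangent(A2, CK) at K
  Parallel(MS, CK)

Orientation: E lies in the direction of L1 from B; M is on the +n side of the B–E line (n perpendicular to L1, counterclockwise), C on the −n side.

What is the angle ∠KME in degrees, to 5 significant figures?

5.3316°

The slot axis is L1's direction at -12.3°, so u = (cos -12.3°, sin -12.3°) = (0.97705, -0.21303) and n = (−sin -12.3°, cos -12.3°) = (0.21303, 0.97705). B is at the origin and E lies 62.1 along u from B, so E = 62.1·u = (60.675, -13.229). Tangency of A1 to both parallel lines with radius 5.9 puts M and C at B ± 5.9·n: M = (1.2569, 5.7646), C = (-1.2569, -5.7646). Equal radii place S and K the same way about E: S = E + 5.9·n = (61.931, -7.4646), K = E − 5.9·n = (59.418, -18.994). Then cos ∠KME = MK·ME / (|MK||ME|), giving 5.3316°.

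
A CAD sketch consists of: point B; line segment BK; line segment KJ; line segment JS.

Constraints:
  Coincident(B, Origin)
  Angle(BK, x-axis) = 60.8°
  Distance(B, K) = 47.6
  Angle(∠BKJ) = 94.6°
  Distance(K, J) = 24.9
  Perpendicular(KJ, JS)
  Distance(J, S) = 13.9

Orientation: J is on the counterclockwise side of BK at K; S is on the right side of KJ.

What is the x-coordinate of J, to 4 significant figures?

2.531

B is at the origin; BK runs at 60.8° with length 47.6, so K = 47.6·(cos 60.8°, sin 60.8°) = (23.22, 41.55). ∠BKJ = 94.6°, so KJ runs at 60.8° + (180° − 94.6°) = 146.2° from the x-axis; with |KJ| = 24.9, J = K + 24.9·(cos 146.2°, sin 146.2°) = (2.531, 55.40). So J.x = 2.531.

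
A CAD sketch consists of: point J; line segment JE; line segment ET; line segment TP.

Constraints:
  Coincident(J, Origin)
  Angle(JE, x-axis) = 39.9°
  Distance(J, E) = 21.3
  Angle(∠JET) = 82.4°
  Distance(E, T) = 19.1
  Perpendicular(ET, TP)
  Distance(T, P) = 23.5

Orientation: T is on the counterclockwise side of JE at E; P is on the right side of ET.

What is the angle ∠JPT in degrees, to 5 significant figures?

20.051°

∠JET = 82.4°, so ET runs at 39.9° + (180° − 82.4°) = 137.50° from the x-axis; with |ET| = 19.1, T = E + 19.1·(cos 137.50°, sin 137.50°) = (2.2586, 26.567). ET ⟂ TP; with |TP| = 23.5 on the right of ET, P = T + 23.5·(0.67559, 0.73728) = (18.135, 43.893). Then cos ∠JPT = PJ·PT / (|PJ||PT|), giving 20.051°.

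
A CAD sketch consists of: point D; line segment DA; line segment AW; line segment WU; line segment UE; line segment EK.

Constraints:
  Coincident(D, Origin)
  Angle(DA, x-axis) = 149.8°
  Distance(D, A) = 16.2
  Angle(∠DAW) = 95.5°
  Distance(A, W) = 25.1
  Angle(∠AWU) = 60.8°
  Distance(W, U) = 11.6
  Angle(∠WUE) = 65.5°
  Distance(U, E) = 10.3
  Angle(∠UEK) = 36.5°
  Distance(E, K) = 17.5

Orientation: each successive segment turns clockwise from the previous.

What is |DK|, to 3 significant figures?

32.9

∠WUE = 65.5° gives UE at -168° from the x-axis; with |UE| = 10.3, E = (-6.77, 19.5). ∠UEK = 36.5° gives EK at 48.1° from the x-axis; with |EK| = 17.5, K = (4.92, 32.5). Then |DK| = |K − D| = 32.9.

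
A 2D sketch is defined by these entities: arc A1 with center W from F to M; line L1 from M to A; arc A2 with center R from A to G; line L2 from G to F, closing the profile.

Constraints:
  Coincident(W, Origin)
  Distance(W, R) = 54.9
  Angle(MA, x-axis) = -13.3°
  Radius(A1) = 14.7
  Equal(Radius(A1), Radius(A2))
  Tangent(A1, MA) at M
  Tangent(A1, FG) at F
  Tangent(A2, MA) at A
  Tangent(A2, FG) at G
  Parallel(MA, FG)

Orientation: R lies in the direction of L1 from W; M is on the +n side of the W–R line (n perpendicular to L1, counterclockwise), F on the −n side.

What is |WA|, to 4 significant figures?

56.83

The slot axis is L1's direction at -13.3°, so u = (cos -13.3°, sin -13.3°) = (0.9732, -0.2300) and n = (−sin -13.3°, cos -13.3°) = (0.2300, 0.9732). W is at the origin and R lies 54.9 along u from W, so R = 54.9·u = (53.43, -12.63). Tangency of A1 to both parallel lines with radius 14.7 puts M and F at W ± 14.7·n: M = (3.382, 14.31), F = (-3.382, -14.31). Equal radii place A and G the same way about R: A = R + 14.7·n = (56.81, 1.676), G = R − 14.7·n = (50.05, -26.94). Then |WA| = |A − W| = 56.83.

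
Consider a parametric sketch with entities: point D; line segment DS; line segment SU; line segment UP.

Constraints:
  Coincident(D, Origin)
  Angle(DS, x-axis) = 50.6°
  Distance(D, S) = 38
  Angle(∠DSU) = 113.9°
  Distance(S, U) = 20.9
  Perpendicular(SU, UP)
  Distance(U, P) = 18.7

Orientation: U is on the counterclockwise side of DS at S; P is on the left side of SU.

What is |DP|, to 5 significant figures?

39.682

∠DSU = 113.9°, so SU runs at 50.6° + (180° − 113.9°) = 116.70° from the x-axis; with |SU| = 20.9, U = S + 20.9·(cos 116.70°, sin 116.70°) = (14.729, 48.035). SU ⟂ UP; with |UP| = 18.7 on the left of SU, P = U + 18.7·(-0.89337, -0.44932) = (-1.9771, 39.633). Then |DP| = |P − D| = 39.682.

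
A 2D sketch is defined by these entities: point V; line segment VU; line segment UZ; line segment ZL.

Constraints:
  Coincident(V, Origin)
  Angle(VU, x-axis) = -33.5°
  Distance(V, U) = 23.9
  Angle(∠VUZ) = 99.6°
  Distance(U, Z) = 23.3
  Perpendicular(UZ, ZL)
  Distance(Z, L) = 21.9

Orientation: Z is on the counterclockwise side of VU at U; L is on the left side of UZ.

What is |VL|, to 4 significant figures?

27.34

V is at the origin; VU runs at -33.5° with length 23.9, so U = 23.9·(cos -33.5°, sin -33.5°) = (19.93, -13.19). ∠VUZ = 99.6°, so UZ runs at -33.5° + (180° − 99.6°) = 46.90° from the x-axis; with |UZ| = 23.3, Z = U + 23.3·(cos 46.90°, sin 46.90°) = (35.85, 3.821). UZ ⟂ ZL; with |ZL| = 21.9 on the left of UZ, L = Z + 21.9·(-0.7302, 0.6833) = (19.86, 18.79). Then |VL| = |L − V| = 27.34.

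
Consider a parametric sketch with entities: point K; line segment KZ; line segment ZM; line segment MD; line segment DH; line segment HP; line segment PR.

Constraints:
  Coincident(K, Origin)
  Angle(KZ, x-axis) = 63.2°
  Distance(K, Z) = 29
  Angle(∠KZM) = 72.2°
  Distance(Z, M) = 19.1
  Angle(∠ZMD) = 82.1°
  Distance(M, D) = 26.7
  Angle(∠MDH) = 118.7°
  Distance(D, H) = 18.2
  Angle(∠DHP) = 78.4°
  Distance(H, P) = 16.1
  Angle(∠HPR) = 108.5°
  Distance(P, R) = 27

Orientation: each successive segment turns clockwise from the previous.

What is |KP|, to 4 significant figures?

16.79

K is at the origin; KZ runs at 63.2° with length 29.0, so Z = (13.08, 25.88). ∠KZM = 72.2° gives ZM at -44.60° from the x-axis; with |ZM| = 19.1, M = (26.68, 12.47). ∠ZMD = 82.1° gives MD at -142.5° from the x-axis; with |MD| = 26.7, D = (5.493, -3.780). ∠MDH = 118.7° gives DH at 156.2° from the x-axis; with |DH| = 18.2, H = (-11.16, 3.564). ∠DHP = 78.4° gives HP at 54.60° from the x-axis; with |HP| = 16.1, P = (-1.833, 16.69). Then |KP| = |P − K| = 16.79.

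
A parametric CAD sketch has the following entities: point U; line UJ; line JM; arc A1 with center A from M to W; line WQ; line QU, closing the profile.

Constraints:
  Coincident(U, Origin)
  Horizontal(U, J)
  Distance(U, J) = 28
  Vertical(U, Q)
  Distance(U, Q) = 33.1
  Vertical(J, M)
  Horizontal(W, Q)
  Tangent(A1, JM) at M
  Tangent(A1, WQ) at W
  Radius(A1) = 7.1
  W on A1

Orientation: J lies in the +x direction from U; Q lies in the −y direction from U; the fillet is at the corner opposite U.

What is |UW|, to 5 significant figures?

39.146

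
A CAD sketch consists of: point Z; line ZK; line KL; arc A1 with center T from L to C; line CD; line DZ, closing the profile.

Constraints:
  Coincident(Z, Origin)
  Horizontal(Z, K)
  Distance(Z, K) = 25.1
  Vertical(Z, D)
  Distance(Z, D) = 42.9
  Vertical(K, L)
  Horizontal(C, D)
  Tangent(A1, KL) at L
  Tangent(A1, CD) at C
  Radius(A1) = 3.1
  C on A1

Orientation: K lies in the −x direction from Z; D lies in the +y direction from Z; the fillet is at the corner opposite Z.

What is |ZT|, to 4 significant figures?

45.48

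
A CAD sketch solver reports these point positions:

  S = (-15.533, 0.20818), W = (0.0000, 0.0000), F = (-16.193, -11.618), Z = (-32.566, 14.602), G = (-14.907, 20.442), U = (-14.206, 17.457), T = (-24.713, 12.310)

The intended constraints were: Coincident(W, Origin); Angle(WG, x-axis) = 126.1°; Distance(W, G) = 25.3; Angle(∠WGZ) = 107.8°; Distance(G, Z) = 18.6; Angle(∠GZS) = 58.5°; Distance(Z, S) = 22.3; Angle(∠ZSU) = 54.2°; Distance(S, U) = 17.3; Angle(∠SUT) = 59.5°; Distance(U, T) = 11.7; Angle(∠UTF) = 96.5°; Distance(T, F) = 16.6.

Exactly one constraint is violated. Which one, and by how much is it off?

Distance(T, F) = 16.6 — off by 8.80.

W = (0.00, 0.00) ✓; WG at 126.1° ✓; |WG| = 25.30 ✓; ∠WGZ = 107.8° ✓; |GZ| = 18.60 ✓; ∠GZS = 58.50° ✓; |ZS| = 22.30 ✓; ∠ZSU = 54.20° ✓; |SU| = 17.30 ✓; ∠SUT = 59.50° ✓; |UT| = 11.70 ✓; ∠UTF = 96.50° ✓; |TF| = 25.40 ✗.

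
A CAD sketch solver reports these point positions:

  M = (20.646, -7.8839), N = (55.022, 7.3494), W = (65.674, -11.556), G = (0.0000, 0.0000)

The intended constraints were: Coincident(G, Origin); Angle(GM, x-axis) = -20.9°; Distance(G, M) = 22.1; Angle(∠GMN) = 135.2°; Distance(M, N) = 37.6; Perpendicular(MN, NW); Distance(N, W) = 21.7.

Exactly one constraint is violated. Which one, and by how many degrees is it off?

Perpendicular(MN, NW) — off by 5.50°.

G = (0.00, 0.00) ✓; GM at -20.90° ✓; |GM| = 22.10 ✓; ∠GMN = 135.2° ✓; |MN| = 37.60 ✓; ∠(MN, NW) = 84.50° ✗; |NW| = 21.70 ✓.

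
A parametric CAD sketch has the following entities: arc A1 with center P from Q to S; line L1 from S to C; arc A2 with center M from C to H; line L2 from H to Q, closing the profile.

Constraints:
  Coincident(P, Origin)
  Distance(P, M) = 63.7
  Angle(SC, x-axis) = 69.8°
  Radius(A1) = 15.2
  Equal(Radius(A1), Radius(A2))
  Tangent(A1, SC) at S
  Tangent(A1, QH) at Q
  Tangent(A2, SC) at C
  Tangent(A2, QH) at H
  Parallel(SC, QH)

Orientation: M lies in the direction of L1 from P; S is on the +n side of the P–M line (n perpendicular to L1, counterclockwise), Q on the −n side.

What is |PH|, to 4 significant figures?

65.49

The slot axis is L1's direction at 69.8°, so u = (cos 69.8°, sin 69.8°) = (0.3453, 0.9385) and n = (−sin 69.8°, cos 69.8°) = (-0.9385, 0.3453). P is at the origin and M lies 63.7 along u from P, so M = 63.7·u = (22.00, 59.78). Tangency of A1 to both parallel lines with radius 15.2 puts S and Q at P ± 15.2·n: S = (-14.27, 5.249), Q = (14.27, -5.249). Equal radii place C and H the same way about M: C = M + 15.2·n = (7.730, 65.03), H = M − 15.2·n = (36.26, 54.53). Then |PH| = |H − P| = 65.49.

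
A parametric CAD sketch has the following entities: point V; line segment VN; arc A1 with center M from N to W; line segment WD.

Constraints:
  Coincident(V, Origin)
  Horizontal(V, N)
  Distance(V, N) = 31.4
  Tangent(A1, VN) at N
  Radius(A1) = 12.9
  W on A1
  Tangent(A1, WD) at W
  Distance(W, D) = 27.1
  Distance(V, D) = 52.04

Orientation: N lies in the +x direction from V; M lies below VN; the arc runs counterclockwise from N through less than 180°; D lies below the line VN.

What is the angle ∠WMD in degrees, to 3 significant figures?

64.5°

Checks: |VN| = 31.40 ✓; |MW| = 12.90 ✓; ∠(MW, WD) = 90.00° ✓; |WD| = 27.10 ✓; |VD| = 52.04 ✓.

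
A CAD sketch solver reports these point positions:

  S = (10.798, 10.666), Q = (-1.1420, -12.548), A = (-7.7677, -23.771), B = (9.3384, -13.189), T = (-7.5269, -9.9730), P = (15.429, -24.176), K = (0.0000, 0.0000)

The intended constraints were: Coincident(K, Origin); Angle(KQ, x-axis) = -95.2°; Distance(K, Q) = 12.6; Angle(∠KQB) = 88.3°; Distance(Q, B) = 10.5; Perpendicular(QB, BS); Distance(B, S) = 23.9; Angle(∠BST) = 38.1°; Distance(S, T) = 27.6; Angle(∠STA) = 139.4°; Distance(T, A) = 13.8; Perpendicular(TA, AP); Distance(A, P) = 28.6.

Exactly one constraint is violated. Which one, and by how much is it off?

Distance(A, P) = 28.6 — off by 5.40.

K = (0.00, 0.00) ✓; KQ at -95.20° ✓; |KQ| = 12.60 ✓; ∠KQB = 88.30° ✓; |QB| = 10.50 ✓; ∠(QB, BS) = 90.00° ✓; |BS| = 23.90 ✓; ∠BST = 38.10° ✓; |ST| = 27.60 ✓; ∠STA = 139.4° ✓; |TA| = 13.80 ✓; ∠(TA, AP) = 90.00° ✓; |AP| = 23.20 ✗.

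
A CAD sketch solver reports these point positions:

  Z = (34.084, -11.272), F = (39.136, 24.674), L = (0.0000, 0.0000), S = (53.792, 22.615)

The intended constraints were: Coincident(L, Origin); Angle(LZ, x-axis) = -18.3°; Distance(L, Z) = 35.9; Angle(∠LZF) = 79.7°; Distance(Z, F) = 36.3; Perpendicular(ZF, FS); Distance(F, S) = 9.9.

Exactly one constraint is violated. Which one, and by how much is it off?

Distance(F, S) = 9.9 — off by 4.90.

L = (0.00, 0.00) ✓; LZ at -18.30° ✓; |LZ| = 35.90 ✓; ∠LZF = 79.70° ✓; |ZF| = 36.30 ✓; ∠(ZF, FS) = 90.00° ✓; |FS| = 14.80 ✗.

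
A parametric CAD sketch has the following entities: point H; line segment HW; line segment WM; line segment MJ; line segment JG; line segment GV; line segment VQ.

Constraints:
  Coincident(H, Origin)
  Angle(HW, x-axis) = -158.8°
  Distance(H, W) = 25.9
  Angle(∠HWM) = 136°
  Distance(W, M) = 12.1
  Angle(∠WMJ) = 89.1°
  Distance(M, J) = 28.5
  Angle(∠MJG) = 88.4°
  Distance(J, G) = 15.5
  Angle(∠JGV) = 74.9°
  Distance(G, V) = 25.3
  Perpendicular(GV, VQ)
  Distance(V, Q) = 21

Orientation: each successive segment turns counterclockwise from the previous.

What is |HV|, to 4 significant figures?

26.61

H is at the origin; HW runs at -158.8° with length 25.9, so W = (-24.15, -9.366). ∠HWM = 136.0° gives WM at -114.8° from the x-axis; with |WM| = 12.1, M = (-29.22, -20.35). ∠WMJ = 89.1° gives MJ at -23.90° from the x-axis; with |MJ| = 28.5, J = (-3.166, -31.90). ∠MJG = 88.4° gives JG at 67.70° from the x-axis; with |JG| = 15.5, G = (2.715, -17.56). ∠JGV = 74.9° gives GV at 172.8° from the x-axis; with |GV| = 25.3, V = (-22.39, -14.39). Then |HV| = |V − H| = 26.61.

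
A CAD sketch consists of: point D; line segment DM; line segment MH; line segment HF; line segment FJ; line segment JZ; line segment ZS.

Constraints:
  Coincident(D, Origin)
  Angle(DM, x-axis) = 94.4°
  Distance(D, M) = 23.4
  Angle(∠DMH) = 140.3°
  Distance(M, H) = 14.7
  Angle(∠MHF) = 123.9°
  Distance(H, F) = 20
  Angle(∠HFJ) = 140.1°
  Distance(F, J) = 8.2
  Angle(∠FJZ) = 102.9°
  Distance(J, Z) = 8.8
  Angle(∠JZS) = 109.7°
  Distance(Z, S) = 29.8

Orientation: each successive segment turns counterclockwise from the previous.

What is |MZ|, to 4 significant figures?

30.51

∠HFJ = 140.1° gives FJ at -129.9° from the x-axis; with |FJ| = 8.2, J = (-36.97, 24.06). ∠FJZ = 102.9° gives JZ at -52.80° from the x-axis; with |JZ| = 8.8, Z = (-31.65, 17.05). Then |MZ| = |Z − M| = 30.51.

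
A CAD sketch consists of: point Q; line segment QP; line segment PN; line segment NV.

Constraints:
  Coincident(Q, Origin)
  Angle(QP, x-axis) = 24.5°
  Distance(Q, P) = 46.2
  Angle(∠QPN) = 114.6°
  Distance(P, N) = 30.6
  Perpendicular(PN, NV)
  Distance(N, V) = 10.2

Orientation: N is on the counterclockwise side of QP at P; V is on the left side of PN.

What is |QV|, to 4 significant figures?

59.12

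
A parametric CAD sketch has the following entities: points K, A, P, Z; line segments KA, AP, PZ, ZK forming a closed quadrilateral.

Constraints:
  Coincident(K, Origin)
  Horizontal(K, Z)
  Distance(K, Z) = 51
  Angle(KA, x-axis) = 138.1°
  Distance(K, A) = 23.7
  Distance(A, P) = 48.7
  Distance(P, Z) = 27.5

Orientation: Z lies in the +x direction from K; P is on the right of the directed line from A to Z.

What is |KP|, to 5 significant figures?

26.052

Checks: |AP| = 48.70 ✓; |PZ| = 27.50 ✓.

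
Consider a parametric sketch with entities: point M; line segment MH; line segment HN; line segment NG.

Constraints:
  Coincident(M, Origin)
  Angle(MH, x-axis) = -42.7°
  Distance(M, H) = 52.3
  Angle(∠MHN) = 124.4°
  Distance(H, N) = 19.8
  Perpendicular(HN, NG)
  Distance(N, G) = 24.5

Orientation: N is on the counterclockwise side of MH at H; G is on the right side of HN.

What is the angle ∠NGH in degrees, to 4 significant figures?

38.94°

∠MHN = 124.4°, so HN runs at -42.7° + (180° − 124.4°) = 12.90° from the x-axis; with |HN| = 19.8, N = H + 19.8·(cos 12.90°, sin 12.90°) = (57.74, -31.05). HN is perpendicular to NG; with |NG| = 24.5 on the right of HN, G = N + 24.5·(0.2233, -0.9748) = (63.21, -54.93). Then cos ∠NGH = GN·GH / (|GN||GH|), giving 38.94°.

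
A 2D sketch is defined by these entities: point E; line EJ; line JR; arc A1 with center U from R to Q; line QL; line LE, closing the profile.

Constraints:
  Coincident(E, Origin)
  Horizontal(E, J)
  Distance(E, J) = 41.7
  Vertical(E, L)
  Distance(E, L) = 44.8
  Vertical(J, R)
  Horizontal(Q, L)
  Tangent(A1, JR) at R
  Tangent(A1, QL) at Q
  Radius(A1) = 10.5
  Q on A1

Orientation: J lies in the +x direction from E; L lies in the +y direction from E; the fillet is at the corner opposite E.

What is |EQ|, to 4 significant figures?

54.59

The virtual corner opposite E is at (41.70, 44.80). Tangency of A1 to JR means the radius UR is perpendicular to JR and A1 meets QL tangentially, so UQ is at right angles to QL, with radius 10.5, so the center U sits 10.5 in from both sides at U = (31.20, 34.30). That places the tangent points at R = (41.70, 34.30) on JR and Q = (31.20, 44.80) on QL. Then |EQ| = |Q − E| = 54.59.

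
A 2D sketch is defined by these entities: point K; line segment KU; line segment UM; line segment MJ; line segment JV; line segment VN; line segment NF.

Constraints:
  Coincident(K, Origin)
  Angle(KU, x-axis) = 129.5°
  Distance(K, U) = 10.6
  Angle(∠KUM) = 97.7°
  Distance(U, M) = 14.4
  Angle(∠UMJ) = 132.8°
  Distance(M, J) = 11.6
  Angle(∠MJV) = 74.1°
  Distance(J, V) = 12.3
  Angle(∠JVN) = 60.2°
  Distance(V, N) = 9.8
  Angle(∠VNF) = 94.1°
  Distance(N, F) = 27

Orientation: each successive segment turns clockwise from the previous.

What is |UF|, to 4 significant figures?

38.98

K is at the origin; KU runs at 129.5° with length 10.6, so U = (-6.742, 8.179). ∠KUM = 97.7° gives UM at 47.20° from the x-axis; with |UM| = 14.4, M = (3.042, 18.74). ∠UMJ = 132.8° gives MJ at 0.000° from the x-axis; with |MJ| = 11.6, J = (14.64, 18.74). ∠MJV = 74.1° gives JV at -105.9° from the x-axis; with |JV| = 12.3, V = (11.27, 6.916). ∠JVN = 60.2° gives VN at 134.3° from the x-axis; with |VN| = 9.8, N = (4.427, 13.93). ∠VNF = 94.1° gives NF at 48.40° from the x-axis; with |NF| = 27.0, F = (22.35, 34.12). Then |UF| = |F − U| = 38.98.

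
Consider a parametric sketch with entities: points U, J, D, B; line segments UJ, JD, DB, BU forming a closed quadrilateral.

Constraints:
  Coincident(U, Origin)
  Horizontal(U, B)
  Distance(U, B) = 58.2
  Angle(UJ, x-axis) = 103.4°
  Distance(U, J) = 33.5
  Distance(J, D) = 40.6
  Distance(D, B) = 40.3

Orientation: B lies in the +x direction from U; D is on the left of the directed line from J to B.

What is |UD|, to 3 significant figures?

45.4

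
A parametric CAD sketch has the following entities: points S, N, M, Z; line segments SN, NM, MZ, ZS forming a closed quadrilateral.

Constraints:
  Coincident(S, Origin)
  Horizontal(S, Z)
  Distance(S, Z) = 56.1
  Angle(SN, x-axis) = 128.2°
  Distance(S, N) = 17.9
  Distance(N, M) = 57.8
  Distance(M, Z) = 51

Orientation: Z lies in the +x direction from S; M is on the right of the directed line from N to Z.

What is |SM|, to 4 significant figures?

40.07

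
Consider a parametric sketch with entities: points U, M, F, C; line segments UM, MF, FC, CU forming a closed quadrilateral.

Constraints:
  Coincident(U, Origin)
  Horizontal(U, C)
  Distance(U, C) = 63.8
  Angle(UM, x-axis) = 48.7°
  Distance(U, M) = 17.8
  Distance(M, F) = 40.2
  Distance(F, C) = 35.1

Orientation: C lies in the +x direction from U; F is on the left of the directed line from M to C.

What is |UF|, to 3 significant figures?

57.1

U is at the origin; U and C share the same y with |UC| = 63.8 and C in +x, so C = (63.8, 0). UM runs at 48.7° with |UM| = 17.8, so M = (11.7, 13.4). F is determined by |MF| = 40.2 and |FC| = 35.1 together: it lies at the intersection of circle(M, 40.2) and circle(C, 35.1). With |MC| = 53.7, the foot of the radical line on MC is 30.4 from M and the perpendicular offset is √(40.2² − 30.4²) = 26.3. Taking the left-of-MC solution: F = (47.8, 31.2).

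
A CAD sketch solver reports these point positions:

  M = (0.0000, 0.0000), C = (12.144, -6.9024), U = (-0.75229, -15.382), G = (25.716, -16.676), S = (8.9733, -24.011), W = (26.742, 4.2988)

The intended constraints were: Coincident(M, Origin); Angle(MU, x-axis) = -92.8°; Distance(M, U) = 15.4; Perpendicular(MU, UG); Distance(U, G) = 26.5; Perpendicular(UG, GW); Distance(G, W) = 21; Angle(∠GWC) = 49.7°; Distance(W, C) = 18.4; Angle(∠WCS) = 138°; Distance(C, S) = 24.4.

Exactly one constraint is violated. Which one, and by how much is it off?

Distance(C, S) = 24.4 — off by 7.00.

M = (0.00, 0.00) ✓; MU at -92.80° ✓; |MU| = 15.40 ✓; ∠(MU, UG) = 90.00° ✓; |UG| = 26.50 ✓; ∠(UG, GW) = 90.00° ✓; |GW| = 21.00 ✓; ∠GWC = 49.70° ✓; |WC| = 18.40 ✓; ∠WCS = 138.0° ✓; |CS| = 17.40 ✗.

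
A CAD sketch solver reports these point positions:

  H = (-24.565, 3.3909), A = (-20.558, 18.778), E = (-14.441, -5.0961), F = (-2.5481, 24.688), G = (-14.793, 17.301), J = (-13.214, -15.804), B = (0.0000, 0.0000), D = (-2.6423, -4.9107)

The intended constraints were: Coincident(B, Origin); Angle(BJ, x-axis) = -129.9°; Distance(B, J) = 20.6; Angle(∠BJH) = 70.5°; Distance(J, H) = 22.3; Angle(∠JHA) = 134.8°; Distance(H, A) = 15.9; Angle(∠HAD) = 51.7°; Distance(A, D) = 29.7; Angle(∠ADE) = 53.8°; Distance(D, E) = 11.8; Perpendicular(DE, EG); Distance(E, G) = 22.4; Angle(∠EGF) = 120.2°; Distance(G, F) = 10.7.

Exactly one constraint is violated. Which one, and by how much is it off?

Distance(G, F) = 10.7 — off by 3.60.

B = (0.00, 0.00) ✓; BJ at -129.9° ✓; |BJ| = 20.60 ✓; ∠BJH = 70.50° ✓; |JH| = 22.30 ✓; ∠JHA = 134.8° ✓; |HA| = 15.90 ✓; ∠HAD = 51.70° ✓; |AD| = 29.70 ✓; ∠ADE = 53.80° ✓; |DE| = 11.80 ✓; ∠(DE, EG) = 90.00° ✓; |EG| = 22.40 ✓; ∠EGF = 120.2° ✓; |GF| = 14.30 ✗.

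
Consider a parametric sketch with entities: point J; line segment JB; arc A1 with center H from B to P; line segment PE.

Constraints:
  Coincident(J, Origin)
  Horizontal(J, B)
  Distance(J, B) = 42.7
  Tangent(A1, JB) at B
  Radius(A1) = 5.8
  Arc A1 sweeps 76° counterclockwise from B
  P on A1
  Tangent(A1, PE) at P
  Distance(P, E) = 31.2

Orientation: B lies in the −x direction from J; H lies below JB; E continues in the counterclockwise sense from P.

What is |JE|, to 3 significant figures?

65.8

On A1, B sits at bearing 90° from H; a 76° counterclockwise sweep puts P at bearing 166°, so P = H + 5.8·(cos 166°, sin 166°) = (-48.3, -4.40). Since A1 is tangent to PE there, HP ⟂ PE, so PE runs along (−sin 166°, cos 166°); with |PE| = 31.2, E = (-55.9, -34.7). Then |JE| = |E − J| = 65.8.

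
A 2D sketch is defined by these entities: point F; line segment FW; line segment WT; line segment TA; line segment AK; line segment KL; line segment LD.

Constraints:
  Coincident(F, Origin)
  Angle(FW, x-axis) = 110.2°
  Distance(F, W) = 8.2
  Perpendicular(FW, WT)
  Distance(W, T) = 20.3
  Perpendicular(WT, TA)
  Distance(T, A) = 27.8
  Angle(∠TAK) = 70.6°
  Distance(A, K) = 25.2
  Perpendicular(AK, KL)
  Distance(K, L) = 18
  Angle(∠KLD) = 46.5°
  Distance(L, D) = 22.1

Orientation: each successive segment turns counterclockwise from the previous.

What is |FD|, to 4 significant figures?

18.76

F is at the origin; FW runs at 110.2° with length 8.2, so W = (-2.831, 7.696). FW ⟂ WT, so WT runs at -159.8°; with |WT| = 20.3, T = (-21.88, 0.6861). WT ⟂ TA, so TA runs at -69.80°; with |TA| = 27.8, A = (-12.28, -25.40). ∠TAK = 70.6° gives AK at 39.60° from the x-axis; with |AK| = 25.2, K = (7.133, -9.341). The perpendicularity gives KL at right angles to AK, so KL runs at 129.6°; with |KL| = 18.0, L = (-4.340, 4.528). ∠KLD = 46.5° gives LD at -96.90° from the x-axis; with |LD| = 22.1, D = (-6.995, -17.41). Then |FD| = |D − F| = 18.76.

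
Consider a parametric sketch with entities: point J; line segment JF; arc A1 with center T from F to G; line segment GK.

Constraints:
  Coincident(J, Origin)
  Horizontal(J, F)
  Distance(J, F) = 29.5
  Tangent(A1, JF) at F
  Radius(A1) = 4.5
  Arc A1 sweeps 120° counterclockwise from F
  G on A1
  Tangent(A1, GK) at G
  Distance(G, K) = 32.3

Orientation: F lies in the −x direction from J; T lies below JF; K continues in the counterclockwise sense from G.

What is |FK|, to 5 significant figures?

36.821

J is at the origin; J and F share the same y with |JF| = 29.5 and F on the −x side, so F = (-29.500, 0.0000). Tangency of A1 to JF means the radius TF is perpendicular to JF, so T = F + (0, -4.5) = (-29.500, -4.5000). On A1, F sits at bearing 90° from T; a 120° counterclockwise sweep puts G at bearing 210°, so G = T + 4.5·(cos 210°, sin 210°) = (-33.397, -6.7500). Tangency of A1 to GK means the radius TG is perpendicular to GK, so GK runs along (−sin 210°, cos 210°); with |GK| = 32.3, K = (-17.247, -34.723). Then |FK| = |K − F| = 36.821.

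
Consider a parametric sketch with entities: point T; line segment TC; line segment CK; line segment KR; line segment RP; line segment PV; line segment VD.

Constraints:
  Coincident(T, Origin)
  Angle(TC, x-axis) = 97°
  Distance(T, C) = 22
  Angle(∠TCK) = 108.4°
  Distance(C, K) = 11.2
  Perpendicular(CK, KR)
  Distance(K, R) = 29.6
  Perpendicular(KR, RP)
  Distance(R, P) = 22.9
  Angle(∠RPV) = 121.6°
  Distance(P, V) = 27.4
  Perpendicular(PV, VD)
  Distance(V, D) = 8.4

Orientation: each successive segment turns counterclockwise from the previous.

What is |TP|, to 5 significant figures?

9.9367

T is at the origin; TC runs at 97.0° with length 22.0, so C = (-2.6811, 21.836). ∠TCK = 108.4° gives CK at 168.60° from the x-axis; with |CK| = 11.2, K = (-13.660, 24.050). The perpendicularity gives KR at right angles to CK, so KR runs at -101.40°; with |KR| = 29.6, R = (-19.511, -4.9662). The perpendicularity gives RP at right angles to KR, so RP runs at -11.400°; with |RP| = 22.9, P = (2.9374, -9.4926). Then |TP| = |P − T| = 9.9367.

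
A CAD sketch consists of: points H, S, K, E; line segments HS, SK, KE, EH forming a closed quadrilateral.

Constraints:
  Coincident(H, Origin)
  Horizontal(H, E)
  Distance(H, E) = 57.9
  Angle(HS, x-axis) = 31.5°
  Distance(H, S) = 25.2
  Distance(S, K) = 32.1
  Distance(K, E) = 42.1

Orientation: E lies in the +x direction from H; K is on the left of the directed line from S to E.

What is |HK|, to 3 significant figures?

56.4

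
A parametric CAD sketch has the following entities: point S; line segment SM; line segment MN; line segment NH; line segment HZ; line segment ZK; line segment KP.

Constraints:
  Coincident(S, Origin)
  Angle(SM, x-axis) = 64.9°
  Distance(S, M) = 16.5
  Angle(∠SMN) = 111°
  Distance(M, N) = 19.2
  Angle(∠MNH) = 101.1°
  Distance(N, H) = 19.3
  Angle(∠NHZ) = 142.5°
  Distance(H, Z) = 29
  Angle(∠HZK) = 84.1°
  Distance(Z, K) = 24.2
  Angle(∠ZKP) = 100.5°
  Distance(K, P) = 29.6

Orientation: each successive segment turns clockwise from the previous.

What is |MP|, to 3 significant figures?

4.53

S is at the origin; SM runs at 64.9° with length 16.5, so M = (7.00, 14.9). ∠SMN = 111.0° gives MN at -4.10° from the x-axis; with |MN| = 19.2, N = (26.2, 13.6). ∠MNH = 101.1° gives NH at -83.0° from the x-axis; with |NH| = 19.3, H = (28.5, -5.59). ∠NHZ = 142.5° gives HZ at -120° from the x-axis; with |HZ| = 29.0, Z = (13.8, -30.6). ∠HZK = 84.1° gives ZK at 144° from the x-axis; with |ZK| = 24.2, K = (-5.69, -16.2). ∠ZKP = 100.5° gives KP at 64.1° from the x-axis; with |KP| = 29.6, P = (7.23, 10.4). Then |MP| = |P − M| = 4.53.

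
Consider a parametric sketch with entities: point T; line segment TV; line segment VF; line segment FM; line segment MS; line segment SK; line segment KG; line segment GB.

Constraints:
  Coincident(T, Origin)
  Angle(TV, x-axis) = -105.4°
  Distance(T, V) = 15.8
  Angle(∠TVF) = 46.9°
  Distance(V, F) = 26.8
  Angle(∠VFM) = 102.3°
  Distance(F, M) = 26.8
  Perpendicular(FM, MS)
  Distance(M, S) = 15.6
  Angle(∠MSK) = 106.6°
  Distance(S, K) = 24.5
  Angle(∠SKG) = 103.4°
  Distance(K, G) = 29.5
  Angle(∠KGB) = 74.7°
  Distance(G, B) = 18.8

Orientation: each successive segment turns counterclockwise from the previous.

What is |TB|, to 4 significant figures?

25.84

T is at the origin; TV runs at -105.4° with length 15.8, so V = (-4.196, -15.23). ∠TVF = 46.9° gives VF at 27.70° from the x-axis; with |VF| = 26.8, F = (19.53, -2.775). ∠VFM = 102.3° gives FM at 105.4° from the x-axis; with |FM| = 26.8, M = (12.42, 23.06). FM is perpendicular to MS, so MS runs at -164.6°; with |MS| = 15.6, S = (-2.624, 18.92). ∠MSK = 106.6° gives SK at -91.20° from the x-axis; with |SK| = 24.5, K = (-3.137, -5.574). ∠SKG = 103.4° gives KG at -14.60° from the x-axis; with |KG| = 29.5, G = (25.41, -13.01). ∠KGB = 74.7° gives GB at 90.70° from the x-axis; with |GB| = 18.8, B = (25.18, 5.788). Then |TB| = |B − T| = 25.84.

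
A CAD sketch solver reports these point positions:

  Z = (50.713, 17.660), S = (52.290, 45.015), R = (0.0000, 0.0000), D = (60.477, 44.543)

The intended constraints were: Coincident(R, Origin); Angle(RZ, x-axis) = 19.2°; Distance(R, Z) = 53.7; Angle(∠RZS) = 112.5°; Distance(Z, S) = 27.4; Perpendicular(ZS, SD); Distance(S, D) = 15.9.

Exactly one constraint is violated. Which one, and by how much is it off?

Distance(S, D) = 15.9 — off by 7.70.

R = (0.00, 0.00) ✓; RZ at 19.20° ✓; |RZ| = 53.70 ✓; ∠RZS = 112.5° ✓; |ZS| = 27.40 ✓; ∠(ZS, SD) = 90.00° ✓; |SD| = 8.201 ✗.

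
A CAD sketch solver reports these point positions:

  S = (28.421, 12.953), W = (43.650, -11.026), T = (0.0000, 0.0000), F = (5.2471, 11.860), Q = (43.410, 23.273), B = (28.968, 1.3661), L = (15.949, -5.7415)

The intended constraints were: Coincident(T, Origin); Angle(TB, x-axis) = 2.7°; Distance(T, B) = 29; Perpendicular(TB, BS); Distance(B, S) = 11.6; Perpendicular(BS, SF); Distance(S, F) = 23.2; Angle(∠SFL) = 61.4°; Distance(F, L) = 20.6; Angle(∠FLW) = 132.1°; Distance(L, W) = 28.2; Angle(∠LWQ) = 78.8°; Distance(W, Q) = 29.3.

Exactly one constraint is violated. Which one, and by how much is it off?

Distance(W, Q) = 29.3 — off by 5.00.

T = (0.00, 0.00) ✓; TB at 2.700° ✓; |TB| = 29.00 ✓; ∠(TB, BS) = 90.00° ✓; |BS| = 11.60 ✓; ∠(BS, SF) = 90.00° ✓; |SF| = 23.20 ✓; ∠SFL = 61.40° ✓; |FL| = 20.60 ✓; ∠FLW = 132.1° ✓; |LW| = 28.20 ✓; ∠LWQ = 78.80° ✓; |WQ| = 34.30 ✗.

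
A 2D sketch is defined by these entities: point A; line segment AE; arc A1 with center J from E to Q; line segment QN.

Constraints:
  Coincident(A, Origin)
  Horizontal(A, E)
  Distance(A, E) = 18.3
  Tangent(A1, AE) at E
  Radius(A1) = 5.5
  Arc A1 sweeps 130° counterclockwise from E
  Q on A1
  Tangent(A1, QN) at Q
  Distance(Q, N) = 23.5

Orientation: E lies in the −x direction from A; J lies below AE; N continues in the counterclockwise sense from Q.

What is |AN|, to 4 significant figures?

28.03

A is at the origin; AE is horizontal with |AE| = 18.3 and E on the −x side, so E = (-18.30, 0.000). The tangent condition forces JE to be normal to AE, so J = E + (0, -5.5) = (-18.30, -5.500). On A1, E sits at bearing 90° from J; a 130° counterclockwise sweep puts Q at bearing 220°, so Q = J + 5.5·(cos 220°, sin 220°) = (-22.51, -9.035). A1 meets QN tangentially, so JQ is at right angles to QN, so QN runs along (−sin 220°, cos 220°); with |QN| = 23.5, N = (-7.408, -27.04). Then |AN| = |N − A| = 28.03.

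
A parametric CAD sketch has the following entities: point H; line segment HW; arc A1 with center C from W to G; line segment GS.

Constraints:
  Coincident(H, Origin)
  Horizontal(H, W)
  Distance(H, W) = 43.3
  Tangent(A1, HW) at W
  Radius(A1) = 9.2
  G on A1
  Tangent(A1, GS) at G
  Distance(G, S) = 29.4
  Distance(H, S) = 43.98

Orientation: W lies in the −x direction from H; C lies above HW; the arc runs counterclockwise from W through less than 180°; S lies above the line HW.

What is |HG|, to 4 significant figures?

35.09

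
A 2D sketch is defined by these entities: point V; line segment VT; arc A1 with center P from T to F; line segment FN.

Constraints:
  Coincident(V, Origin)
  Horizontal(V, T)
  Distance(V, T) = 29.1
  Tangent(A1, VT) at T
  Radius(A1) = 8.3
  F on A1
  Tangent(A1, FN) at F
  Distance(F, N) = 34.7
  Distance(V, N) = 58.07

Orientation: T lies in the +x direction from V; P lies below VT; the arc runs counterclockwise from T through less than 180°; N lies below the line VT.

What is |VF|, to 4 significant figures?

25.30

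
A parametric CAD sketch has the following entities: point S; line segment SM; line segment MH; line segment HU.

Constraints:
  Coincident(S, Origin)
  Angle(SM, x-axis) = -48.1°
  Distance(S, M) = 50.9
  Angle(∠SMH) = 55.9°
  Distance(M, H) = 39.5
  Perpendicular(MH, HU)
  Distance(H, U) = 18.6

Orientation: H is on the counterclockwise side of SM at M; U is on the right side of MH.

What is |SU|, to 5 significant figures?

61.730

S is at the origin; SM runs at -48.1° with length 50.9, so M = 50.9·(cos -48.1°, sin -48.1°) = (33.993, -37.885). ∠SMH = 55.9°, so MH runs at -48.1° + (180° − 55.9°) = 76.000° from the x-axis; with |MH| = 39.5, H = M + 39.5·(cos 76.000°, sin 76.000°) = (43.549, 0.44122). MH is perpendicular to HU; with |HU| = 18.6 on the right of MH, U = H + 18.6·(0.97030, -0.24192) = (61.596, -4.0585). Then |SU| = |U − S| = 61.730.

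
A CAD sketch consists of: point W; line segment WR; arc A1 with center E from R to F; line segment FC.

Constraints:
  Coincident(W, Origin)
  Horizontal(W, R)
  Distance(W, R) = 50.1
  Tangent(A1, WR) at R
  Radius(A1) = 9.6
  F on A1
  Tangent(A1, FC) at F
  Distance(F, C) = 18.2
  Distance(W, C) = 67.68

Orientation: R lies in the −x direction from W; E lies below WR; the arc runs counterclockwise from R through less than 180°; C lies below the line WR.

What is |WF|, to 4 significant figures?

60.12

Checks: W = (0.00, 0.00) ✓; |EF| = 9.600 ✓; ∠(EF, FC) = 90.00° ✓; |FC| = 18.20 ✓; |WC| = 67.68 ✓.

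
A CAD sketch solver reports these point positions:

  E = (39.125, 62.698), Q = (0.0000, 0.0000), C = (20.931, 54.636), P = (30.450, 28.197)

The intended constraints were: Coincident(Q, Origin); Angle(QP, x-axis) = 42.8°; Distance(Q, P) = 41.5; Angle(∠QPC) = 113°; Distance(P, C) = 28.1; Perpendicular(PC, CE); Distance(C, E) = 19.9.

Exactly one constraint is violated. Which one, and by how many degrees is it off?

Perpendicular(PC, CE) — off by 4.10°.

Q = (0.00, 0.00) ✓; QP at 42.80° ✓; |QP| = 41.50 ✓; ∠QPC = 113.0° ✓; |PC| = 28.10 ✓; ∠(PC, CE) = 85.90° ✗; |CE| = 19.90 ✓.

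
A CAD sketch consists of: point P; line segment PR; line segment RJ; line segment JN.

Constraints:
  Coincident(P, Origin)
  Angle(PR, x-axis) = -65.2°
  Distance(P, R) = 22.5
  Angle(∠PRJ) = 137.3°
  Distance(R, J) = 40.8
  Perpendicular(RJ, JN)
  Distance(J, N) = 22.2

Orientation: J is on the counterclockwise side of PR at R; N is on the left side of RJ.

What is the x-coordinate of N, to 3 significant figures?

55.6

P is at the origin; PR runs at -65.2° with length 22.5, so R = 22.5·(cos -65.2°, sin -65.2°) = (9.44, -20.4). ∠PRJ = 137.3°, so RJ runs at -65.2° + (180° − 137.3°) = -22.5° from the x-axis; with |RJ| = 40.8, J = R + 40.8·(cos -22.5°, sin -22.5°) = (47.1, -36.0). RJ is perpendicular to JN; with |JN| = 22.2 on the left of RJ, N = J + 22.2·(0.383, 0.924) = (55.6, -15.5). So N.x = 55.6.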